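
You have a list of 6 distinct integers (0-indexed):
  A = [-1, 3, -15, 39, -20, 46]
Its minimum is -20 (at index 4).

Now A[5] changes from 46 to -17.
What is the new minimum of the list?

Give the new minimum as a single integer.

Old min = -20 (at index 4)
Change: A[5] 46 -> -17
Changed element was NOT the old min.
  New min = min(old_min, new_val) = min(-20, -17) = -20

Answer: -20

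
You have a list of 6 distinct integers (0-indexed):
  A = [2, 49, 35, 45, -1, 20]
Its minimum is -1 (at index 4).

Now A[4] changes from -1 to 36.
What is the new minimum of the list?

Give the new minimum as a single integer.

Answer: 2

Derivation:
Old min = -1 (at index 4)
Change: A[4] -1 -> 36
Changed element WAS the min. Need to check: is 36 still <= all others?
  Min of remaining elements: 2
  New min = min(36, 2) = 2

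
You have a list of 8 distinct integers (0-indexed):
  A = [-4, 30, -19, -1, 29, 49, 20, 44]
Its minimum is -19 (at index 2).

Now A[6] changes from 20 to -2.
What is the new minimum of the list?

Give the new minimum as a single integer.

Answer: -19

Derivation:
Old min = -19 (at index 2)
Change: A[6] 20 -> -2
Changed element was NOT the old min.
  New min = min(old_min, new_val) = min(-19, -2) = -19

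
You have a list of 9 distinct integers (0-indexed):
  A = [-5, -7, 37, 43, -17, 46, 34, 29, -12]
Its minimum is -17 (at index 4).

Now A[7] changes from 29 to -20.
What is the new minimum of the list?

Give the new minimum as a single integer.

Answer: -20

Derivation:
Old min = -17 (at index 4)
Change: A[7] 29 -> -20
Changed element was NOT the old min.
  New min = min(old_min, new_val) = min(-17, -20) = -20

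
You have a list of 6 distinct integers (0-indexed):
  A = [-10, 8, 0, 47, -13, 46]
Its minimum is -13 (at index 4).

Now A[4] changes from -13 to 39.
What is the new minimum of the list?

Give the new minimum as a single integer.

Old min = -13 (at index 4)
Change: A[4] -13 -> 39
Changed element WAS the min. Need to check: is 39 still <= all others?
  Min of remaining elements: -10
  New min = min(39, -10) = -10

Answer: -10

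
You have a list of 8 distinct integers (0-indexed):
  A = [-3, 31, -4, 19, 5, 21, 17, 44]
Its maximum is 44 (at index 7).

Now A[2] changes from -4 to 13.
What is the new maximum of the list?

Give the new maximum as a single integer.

Old max = 44 (at index 7)
Change: A[2] -4 -> 13
Changed element was NOT the old max.
  New max = max(old_max, new_val) = max(44, 13) = 44

Answer: 44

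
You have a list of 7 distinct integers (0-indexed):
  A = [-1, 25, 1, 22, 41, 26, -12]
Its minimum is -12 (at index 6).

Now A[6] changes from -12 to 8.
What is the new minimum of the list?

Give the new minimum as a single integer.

Old min = -12 (at index 6)
Change: A[6] -12 -> 8
Changed element WAS the min. Need to check: is 8 still <= all others?
  Min of remaining elements: -1
  New min = min(8, -1) = -1

Answer: -1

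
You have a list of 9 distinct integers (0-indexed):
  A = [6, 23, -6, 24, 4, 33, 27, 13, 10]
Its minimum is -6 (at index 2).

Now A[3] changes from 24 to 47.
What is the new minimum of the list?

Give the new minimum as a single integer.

Old min = -6 (at index 2)
Change: A[3] 24 -> 47
Changed element was NOT the old min.
  New min = min(old_min, new_val) = min(-6, 47) = -6

Answer: -6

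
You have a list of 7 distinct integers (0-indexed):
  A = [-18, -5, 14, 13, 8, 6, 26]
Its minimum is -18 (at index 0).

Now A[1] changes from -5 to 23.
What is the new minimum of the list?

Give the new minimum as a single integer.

Answer: -18

Derivation:
Old min = -18 (at index 0)
Change: A[1] -5 -> 23
Changed element was NOT the old min.
  New min = min(old_min, new_val) = min(-18, 23) = -18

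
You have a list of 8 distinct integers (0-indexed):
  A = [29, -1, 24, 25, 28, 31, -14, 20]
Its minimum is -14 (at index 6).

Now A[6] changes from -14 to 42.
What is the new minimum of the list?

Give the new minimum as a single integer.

Answer: -1

Derivation:
Old min = -14 (at index 6)
Change: A[6] -14 -> 42
Changed element WAS the min. Need to check: is 42 still <= all others?
  Min of remaining elements: -1
  New min = min(42, -1) = -1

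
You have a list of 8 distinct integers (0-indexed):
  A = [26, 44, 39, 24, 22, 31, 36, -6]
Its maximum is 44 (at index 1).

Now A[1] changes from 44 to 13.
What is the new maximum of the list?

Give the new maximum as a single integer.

Answer: 39

Derivation:
Old max = 44 (at index 1)
Change: A[1] 44 -> 13
Changed element WAS the max -> may need rescan.
  Max of remaining elements: 39
  New max = max(13, 39) = 39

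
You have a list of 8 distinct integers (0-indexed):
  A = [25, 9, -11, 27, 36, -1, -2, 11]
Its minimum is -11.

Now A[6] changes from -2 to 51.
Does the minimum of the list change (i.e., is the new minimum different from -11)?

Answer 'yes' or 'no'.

Old min = -11
Change: A[6] -2 -> 51
Changed element was NOT the min; min changes only if 51 < -11.
New min = -11; changed? no

Answer: no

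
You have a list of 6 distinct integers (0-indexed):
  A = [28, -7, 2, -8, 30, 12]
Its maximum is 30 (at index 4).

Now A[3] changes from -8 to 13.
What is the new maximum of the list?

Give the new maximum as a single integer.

Old max = 30 (at index 4)
Change: A[3] -8 -> 13
Changed element was NOT the old max.
  New max = max(old_max, new_val) = max(30, 13) = 30

Answer: 30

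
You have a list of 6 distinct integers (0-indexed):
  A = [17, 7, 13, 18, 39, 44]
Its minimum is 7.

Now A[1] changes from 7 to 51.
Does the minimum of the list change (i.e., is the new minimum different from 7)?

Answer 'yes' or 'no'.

Old min = 7
Change: A[1] 7 -> 51
Changed element was the min; new min must be rechecked.
New min = 13; changed? yes

Answer: yes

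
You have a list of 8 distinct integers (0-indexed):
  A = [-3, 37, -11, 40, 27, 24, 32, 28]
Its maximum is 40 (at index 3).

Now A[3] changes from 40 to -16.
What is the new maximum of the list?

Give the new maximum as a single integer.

Answer: 37

Derivation:
Old max = 40 (at index 3)
Change: A[3] 40 -> -16
Changed element WAS the max -> may need rescan.
  Max of remaining elements: 37
  New max = max(-16, 37) = 37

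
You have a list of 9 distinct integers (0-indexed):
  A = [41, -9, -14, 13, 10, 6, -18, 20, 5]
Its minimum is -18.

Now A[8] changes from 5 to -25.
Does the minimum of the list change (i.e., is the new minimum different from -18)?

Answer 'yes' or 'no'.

Old min = -18
Change: A[8] 5 -> -25
Changed element was NOT the min; min changes only if -25 < -18.
New min = -25; changed? yes

Answer: yes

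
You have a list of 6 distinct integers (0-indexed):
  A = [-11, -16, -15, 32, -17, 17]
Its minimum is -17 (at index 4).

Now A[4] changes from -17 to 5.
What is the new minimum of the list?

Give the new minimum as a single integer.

Answer: -16

Derivation:
Old min = -17 (at index 4)
Change: A[4] -17 -> 5
Changed element WAS the min. Need to check: is 5 still <= all others?
  Min of remaining elements: -16
  New min = min(5, -16) = -16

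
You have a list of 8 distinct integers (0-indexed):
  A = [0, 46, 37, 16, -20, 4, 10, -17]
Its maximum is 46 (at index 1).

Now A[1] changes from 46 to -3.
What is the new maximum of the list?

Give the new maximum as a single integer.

Answer: 37

Derivation:
Old max = 46 (at index 1)
Change: A[1] 46 -> -3
Changed element WAS the max -> may need rescan.
  Max of remaining elements: 37
  New max = max(-3, 37) = 37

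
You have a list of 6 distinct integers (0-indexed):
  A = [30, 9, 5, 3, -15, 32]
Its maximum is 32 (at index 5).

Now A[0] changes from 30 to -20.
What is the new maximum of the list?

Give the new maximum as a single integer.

Old max = 32 (at index 5)
Change: A[0] 30 -> -20
Changed element was NOT the old max.
  New max = max(old_max, new_val) = max(32, -20) = 32

Answer: 32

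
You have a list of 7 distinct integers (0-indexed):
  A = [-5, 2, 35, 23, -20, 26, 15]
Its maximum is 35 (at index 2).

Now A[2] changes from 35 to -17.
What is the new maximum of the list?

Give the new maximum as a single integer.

Answer: 26

Derivation:
Old max = 35 (at index 2)
Change: A[2] 35 -> -17
Changed element WAS the max -> may need rescan.
  Max of remaining elements: 26
  New max = max(-17, 26) = 26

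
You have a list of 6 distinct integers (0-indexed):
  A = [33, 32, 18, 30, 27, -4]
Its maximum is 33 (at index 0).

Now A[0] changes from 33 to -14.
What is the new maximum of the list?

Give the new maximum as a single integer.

Old max = 33 (at index 0)
Change: A[0] 33 -> -14
Changed element WAS the max -> may need rescan.
  Max of remaining elements: 32
  New max = max(-14, 32) = 32

Answer: 32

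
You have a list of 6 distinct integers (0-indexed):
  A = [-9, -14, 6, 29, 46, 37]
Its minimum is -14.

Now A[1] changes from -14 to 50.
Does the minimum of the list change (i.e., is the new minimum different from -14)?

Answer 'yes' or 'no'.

Answer: yes

Derivation:
Old min = -14
Change: A[1] -14 -> 50
Changed element was the min; new min must be rechecked.
New min = -9; changed? yes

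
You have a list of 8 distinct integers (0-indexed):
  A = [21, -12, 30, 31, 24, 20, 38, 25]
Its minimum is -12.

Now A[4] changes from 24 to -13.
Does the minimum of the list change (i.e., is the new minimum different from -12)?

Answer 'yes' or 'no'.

Answer: yes

Derivation:
Old min = -12
Change: A[4] 24 -> -13
Changed element was NOT the min; min changes only if -13 < -12.
New min = -13; changed? yes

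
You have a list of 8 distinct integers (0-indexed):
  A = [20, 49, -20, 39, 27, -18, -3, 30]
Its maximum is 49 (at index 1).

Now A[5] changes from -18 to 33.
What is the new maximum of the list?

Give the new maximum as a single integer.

Answer: 49

Derivation:
Old max = 49 (at index 1)
Change: A[5] -18 -> 33
Changed element was NOT the old max.
  New max = max(old_max, new_val) = max(49, 33) = 49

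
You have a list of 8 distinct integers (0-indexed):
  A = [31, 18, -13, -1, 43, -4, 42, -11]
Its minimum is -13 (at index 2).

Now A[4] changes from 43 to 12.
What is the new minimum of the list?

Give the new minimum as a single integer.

Answer: -13

Derivation:
Old min = -13 (at index 2)
Change: A[4] 43 -> 12
Changed element was NOT the old min.
  New min = min(old_min, new_val) = min(-13, 12) = -13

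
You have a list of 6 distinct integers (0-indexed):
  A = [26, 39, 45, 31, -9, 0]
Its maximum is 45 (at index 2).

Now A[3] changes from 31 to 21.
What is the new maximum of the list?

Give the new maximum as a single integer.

Old max = 45 (at index 2)
Change: A[3] 31 -> 21
Changed element was NOT the old max.
  New max = max(old_max, new_val) = max(45, 21) = 45

Answer: 45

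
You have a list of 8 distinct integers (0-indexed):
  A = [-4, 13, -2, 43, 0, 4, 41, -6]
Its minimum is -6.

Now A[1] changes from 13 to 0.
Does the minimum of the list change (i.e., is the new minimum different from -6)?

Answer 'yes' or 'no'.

Old min = -6
Change: A[1] 13 -> 0
Changed element was NOT the min; min changes only if 0 < -6.
New min = -6; changed? no

Answer: no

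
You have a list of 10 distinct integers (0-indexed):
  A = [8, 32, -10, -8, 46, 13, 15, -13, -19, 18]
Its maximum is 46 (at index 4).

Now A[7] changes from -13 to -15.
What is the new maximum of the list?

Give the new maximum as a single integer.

Old max = 46 (at index 4)
Change: A[7] -13 -> -15
Changed element was NOT the old max.
  New max = max(old_max, new_val) = max(46, -15) = 46

Answer: 46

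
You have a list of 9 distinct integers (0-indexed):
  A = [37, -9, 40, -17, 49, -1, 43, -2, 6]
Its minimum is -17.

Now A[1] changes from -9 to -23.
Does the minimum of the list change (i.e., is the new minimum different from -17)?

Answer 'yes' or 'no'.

Answer: yes

Derivation:
Old min = -17
Change: A[1] -9 -> -23
Changed element was NOT the min; min changes only if -23 < -17.
New min = -23; changed? yes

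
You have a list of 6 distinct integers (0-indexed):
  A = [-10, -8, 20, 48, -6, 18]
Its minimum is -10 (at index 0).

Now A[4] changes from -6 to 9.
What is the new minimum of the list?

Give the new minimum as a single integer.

Answer: -10

Derivation:
Old min = -10 (at index 0)
Change: A[4] -6 -> 9
Changed element was NOT the old min.
  New min = min(old_min, new_val) = min(-10, 9) = -10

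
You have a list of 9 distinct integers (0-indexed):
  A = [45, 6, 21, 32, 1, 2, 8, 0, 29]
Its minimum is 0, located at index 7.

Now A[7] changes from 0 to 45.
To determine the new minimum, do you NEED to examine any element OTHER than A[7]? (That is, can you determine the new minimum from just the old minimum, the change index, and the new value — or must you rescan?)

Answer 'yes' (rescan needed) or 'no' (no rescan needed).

Answer: yes

Derivation:
Old min = 0 at index 7
Change at index 7: 0 -> 45
Index 7 WAS the min and new value 45 > old min 0. Must rescan other elements to find the new min.
Needs rescan: yes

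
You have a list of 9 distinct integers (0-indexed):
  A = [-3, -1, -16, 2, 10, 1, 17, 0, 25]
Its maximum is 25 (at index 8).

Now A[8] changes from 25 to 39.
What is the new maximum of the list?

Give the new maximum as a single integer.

Old max = 25 (at index 8)
Change: A[8] 25 -> 39
Changed element WAS the max -> may need rescan.
  Max of remaining elements: 17
  New max = max(39, 17) = 39

Answer: 39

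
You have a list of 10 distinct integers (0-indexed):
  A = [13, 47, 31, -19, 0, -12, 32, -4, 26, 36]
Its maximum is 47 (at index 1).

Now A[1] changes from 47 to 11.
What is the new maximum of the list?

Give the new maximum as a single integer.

Old max = 47 (at index 1)
Change: A[1] 47 -> 11
Changed element WAS the max -> may need rescan.
  Max of remaining elements: 36
  New max = max(11, 36) = 36

Answer: 36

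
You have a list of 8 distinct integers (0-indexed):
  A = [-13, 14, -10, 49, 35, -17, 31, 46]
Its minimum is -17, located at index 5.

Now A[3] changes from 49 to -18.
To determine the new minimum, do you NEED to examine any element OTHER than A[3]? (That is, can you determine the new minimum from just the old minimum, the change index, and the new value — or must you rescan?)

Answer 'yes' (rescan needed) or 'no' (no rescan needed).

Answer: no

Derivation:
Old min = -17 at index 5
Change at index 3: 49 -> -18
Index 3 was NOT the min. New min = min(-17, -18). No rescan of other elements needed.
Needs rescan: no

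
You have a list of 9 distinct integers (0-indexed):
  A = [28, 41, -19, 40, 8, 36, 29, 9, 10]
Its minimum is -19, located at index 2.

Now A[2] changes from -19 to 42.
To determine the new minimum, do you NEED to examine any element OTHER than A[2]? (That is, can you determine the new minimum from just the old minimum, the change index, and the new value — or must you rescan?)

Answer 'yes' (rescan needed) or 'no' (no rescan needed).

Answer: yes

Derivation:
Old min = -19 at index 2
Change at index 2: -19 -> 42
Index 2 WAS the min and new value 42 > old min -19. Must rescan other elements to find the new min.
Needs rescan: yes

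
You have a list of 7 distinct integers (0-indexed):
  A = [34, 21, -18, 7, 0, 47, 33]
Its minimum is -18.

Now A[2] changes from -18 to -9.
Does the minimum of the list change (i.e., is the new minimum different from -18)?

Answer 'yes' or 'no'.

Old min = -18
Change: A[2] -18 -> -9
Changed element was the min; new min must be rechecked.
New min = -9; changed? yes

Answer: yes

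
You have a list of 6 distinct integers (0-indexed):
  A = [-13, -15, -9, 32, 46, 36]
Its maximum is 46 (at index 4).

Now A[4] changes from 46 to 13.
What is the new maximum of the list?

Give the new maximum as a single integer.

Old max = 46 (at index 4)
Change: A[4] 46 -> 13
Changed element WAS the max -> may need rescan.
  Max of remaining elements: 36
  New max = max(13, 36) = 36

Answer: 36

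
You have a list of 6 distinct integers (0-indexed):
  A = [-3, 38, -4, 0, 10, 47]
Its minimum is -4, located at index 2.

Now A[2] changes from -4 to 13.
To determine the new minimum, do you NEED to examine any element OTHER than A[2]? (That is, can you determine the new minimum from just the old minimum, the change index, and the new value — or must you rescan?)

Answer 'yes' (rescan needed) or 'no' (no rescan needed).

Old min = -4 at index 2
Change at index 2: -4 -> 13
Index 2 WAS the min and new value 13 > old min -4. Must rescan other elements to find the new min.
Needs rescan: yes

Answer: yes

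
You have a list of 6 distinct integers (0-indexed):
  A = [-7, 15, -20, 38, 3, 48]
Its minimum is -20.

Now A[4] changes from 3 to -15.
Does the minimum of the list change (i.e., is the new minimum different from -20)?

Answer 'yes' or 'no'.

Answer: no

Derivation:
Old min = -20
Change: A[4] 3 -> -15
Changed element was NOT the min; min changes only if -15 < -20.
New min = -20; changed? no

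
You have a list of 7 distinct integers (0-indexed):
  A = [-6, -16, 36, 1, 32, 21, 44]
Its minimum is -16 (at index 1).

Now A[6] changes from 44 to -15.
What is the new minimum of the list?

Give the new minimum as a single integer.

Answer: -16

Derivation:
Old min = -16 (at index 1)
Change: A[6] 44 -> -15
Changed element was NOT the old min.
  New min = min(old_min, new_val) = min(-16, -15) = -16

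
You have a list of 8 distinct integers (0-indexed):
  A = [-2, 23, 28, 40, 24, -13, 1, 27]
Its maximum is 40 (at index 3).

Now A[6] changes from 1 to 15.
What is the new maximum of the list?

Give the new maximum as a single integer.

Answer: 40

Derivation:
Old max = 40 (at index 3)
Change: A[6] 1 -> 15
Changed element was NOT the old max.
  New max = max(old_max, new_val) = max(40, 15) = 40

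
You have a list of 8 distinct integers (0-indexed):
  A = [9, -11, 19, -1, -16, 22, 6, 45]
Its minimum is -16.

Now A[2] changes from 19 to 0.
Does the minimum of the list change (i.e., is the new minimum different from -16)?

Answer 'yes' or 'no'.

Old min = -16
Change: A[2] 19 -> 0
Changed element was NOT the min; min changes only if 0 < -16.
New min = -16; changed? no

Answer: no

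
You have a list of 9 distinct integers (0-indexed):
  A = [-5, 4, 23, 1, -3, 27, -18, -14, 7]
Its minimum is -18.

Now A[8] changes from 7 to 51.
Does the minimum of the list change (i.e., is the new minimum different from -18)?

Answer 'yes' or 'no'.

Old min = -18
Change: A[8] 7 -> 51
Changed element was NOT the min; min changes only if 51 < -18.
New min = -18; changed? no

Answer: no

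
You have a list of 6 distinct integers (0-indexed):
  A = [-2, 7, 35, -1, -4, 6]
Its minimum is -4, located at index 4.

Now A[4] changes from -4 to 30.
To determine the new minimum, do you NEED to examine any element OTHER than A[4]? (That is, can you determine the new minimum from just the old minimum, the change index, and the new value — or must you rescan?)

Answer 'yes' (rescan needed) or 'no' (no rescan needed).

Old min = -4 at index 4
Change at index 4: -4 -> 30
Index 4 WAS the min and new value 30 > old min -4. Must rescan other elements to find the new min.
Needs rescan: yes

Answer: yes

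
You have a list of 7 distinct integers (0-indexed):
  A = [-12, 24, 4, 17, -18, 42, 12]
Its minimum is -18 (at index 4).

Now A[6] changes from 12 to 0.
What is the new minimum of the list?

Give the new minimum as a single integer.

Answer: -18

Derivation:
Old min = -18 (at index 4)
Change: A[6] 12 -> 0
Changed element was NOT the old min.
  New min = min(old_min, new_val) = min(-18, 0) = -18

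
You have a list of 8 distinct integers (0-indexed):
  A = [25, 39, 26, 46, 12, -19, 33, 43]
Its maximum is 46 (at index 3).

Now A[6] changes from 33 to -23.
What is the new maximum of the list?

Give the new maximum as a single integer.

Answer: 46

Derivation:
Old max = 46 (at index 3)
Change: A[6] 33 -> -23
Changed element was NOT the old max.
  New max = max(old_max, new_val) = max(46, -23) = 46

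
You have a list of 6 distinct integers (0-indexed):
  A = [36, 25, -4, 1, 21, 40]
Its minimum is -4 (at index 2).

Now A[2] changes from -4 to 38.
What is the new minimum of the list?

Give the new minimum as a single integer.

Answer: 1

Derivation:
Old min = -4 (at index 2)
Change: A[2] -4 -> 38
Changed element WAS the min. Need to check: is 38 still <= all others?
  Min of remaining elements: 1
  New min = min(38, 1) = 1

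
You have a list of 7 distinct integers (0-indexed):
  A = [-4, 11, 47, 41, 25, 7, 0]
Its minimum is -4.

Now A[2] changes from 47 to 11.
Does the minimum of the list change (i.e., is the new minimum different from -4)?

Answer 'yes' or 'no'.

Answer: no

Derivation:
Old min = -4
Change: A[2] 47 -> 11
Changed element was NOT the min; min changes only if 11 < -4.
New min = -4; changed? no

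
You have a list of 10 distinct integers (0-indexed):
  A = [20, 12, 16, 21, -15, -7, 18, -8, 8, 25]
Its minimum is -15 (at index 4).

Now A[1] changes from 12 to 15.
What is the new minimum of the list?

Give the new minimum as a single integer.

Answer: -15

Derivation:
Old min = -15 (at index 4)
Change: A[1] 12 -> 15
Changed element was NOT the old min.
  New min = min(old_min, new_val) = min(-15, 15) = -15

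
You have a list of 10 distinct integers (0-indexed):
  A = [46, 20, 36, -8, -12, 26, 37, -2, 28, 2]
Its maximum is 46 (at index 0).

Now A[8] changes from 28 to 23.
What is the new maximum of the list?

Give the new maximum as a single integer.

Answer: 46

Derivation:
Old max = 46 (at index 0)
Change: A[8] 28 -> 23
Changed element was NOT the old max.
  New max = max(old_max, new_val) = max(46, 23) = 46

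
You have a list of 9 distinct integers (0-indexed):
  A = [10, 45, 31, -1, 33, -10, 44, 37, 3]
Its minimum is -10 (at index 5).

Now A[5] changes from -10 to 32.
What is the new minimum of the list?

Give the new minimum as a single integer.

Old min = -10 (at index 5)
Change: A[5] -10 -> 32
Changed element WAS the min. Need to check: is 32 still <= all others?
  Min of remaining elements: -1
  New min = min(32, -1) = -1

Answer: -1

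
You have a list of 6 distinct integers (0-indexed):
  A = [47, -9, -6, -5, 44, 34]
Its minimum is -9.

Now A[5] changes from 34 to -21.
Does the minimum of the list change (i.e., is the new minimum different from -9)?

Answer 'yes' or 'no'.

Old min = -9
Change: A[5] 34 -> -21
Changed element was NOT the min; min changes only if -21 < -9.
New min = -21; changed? yes

Answer: yes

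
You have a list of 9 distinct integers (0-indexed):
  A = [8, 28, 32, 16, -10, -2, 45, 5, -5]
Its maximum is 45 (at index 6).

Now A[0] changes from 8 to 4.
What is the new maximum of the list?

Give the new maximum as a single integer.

Answer: 45

Derivation:
Old max = 45 (at index 6)
Change: A[0] 8 -> 4
Changed element was NOT the old max.
  New max = max(old_max, new_val) = max(45, 4) = 45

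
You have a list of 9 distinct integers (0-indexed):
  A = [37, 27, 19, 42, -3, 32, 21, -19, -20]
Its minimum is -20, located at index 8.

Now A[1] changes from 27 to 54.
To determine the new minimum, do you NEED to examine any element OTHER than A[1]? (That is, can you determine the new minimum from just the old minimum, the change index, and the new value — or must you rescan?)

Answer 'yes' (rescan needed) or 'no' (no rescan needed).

Answer: no

Derivation:
Old min = -20 at index 8
Change at index 1: 27 -> 54
Index 1 was NOT the min. New min = min(-20, 54). No rescan of other elements needed.
Needs rescan: no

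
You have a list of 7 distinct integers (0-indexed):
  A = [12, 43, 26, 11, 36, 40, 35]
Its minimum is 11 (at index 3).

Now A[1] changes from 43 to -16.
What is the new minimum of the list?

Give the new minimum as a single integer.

Answer: -16

Derivation:
Old min = 11 (at index 3)
Change: A[1] 43 -> -16
Changed element was NOT the old min.
  New min = min(old_min, new_val) = min(11, -16) = -16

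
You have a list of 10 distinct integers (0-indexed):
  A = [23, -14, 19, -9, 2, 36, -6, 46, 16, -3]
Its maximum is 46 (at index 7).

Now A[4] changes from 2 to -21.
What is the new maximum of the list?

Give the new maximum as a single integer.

Answer: 46

Derivation:
Old max = 46 (at index 7)
Change: A[4] 2 -> -21
Changed element was NOT the old max.
  New max = max(old_max, new_val) = max(46, -21) = 46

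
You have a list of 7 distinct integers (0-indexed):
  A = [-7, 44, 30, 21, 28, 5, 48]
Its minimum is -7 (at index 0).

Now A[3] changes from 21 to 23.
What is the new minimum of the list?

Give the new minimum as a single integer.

Old min = -7 (at index 0)
Change: A[3] 21 -> 23
Changed element was NOT the old min.
  New min = min(old_min, new_val) = min(-7, 23) = -7

Answer: -7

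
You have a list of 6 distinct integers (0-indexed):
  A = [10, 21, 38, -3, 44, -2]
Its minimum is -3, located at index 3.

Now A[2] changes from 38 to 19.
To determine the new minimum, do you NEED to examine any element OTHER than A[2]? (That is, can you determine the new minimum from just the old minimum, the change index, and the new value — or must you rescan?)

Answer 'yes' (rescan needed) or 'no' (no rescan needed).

Old min = -3 at index 3
Change at index 2: 38 -> 19
Index 2 was NOT the min. New min = min(-3, 19). No rescan of other elements needed.
Needs rescan: no

Answer: no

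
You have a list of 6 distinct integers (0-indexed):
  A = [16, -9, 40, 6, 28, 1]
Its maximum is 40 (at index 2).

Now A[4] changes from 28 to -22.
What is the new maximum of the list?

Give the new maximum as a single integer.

Answer: 40

Derivation:
Old max = 40 (at index 2)
Change: A[4] 28 -> -22
Changed element was NOT the old max.
  New max = max(old_max, new_val) = max(40, -22) = 40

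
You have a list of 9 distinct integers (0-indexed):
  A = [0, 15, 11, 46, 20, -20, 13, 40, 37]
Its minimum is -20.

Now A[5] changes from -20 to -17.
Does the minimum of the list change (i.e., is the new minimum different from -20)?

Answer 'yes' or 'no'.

Answer: yes

Derivation:
Old min = -20
Change: A[5] -20 -> -17
Changed element was the min; new min must be rechecked.
New min = -17; changed? yes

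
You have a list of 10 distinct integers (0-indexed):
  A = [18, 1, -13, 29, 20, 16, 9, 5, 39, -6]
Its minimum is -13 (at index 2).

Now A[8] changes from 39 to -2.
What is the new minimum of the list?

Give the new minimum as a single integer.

Old min = -13 (at index 2)
Change: A[8] 39 -> -2
Changed element was NOT the old min.
  New min = min(old_min, new_val) = min(-13, -2) = -13

Answer: -13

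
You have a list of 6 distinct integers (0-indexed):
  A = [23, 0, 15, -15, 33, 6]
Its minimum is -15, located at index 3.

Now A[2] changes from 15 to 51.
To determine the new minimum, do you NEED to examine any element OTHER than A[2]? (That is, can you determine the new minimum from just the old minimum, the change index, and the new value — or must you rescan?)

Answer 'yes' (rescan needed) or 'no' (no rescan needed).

Answer: no

Derivation:
Old min = -15 at index 3
Change at index 2: 15 -> 51
Index 2 was NOT the min. New min = min(-15, 51). No rescan of other elements needed.
Needs rescan: no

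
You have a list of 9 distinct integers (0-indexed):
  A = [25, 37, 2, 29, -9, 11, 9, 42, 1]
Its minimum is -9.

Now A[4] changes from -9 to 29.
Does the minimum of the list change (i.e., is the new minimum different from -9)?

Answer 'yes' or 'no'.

Old min = -9
Change: A[4] -9 -> 29
Changed element was the min; new min must be rechecked.
New min = 1; changed? yes

Answer: yes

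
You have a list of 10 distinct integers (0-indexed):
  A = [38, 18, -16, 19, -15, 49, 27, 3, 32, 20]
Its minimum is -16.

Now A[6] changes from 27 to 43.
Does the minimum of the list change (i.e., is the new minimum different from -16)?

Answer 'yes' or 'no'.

Answer: no

Derivation:
Old min = -16
Change: A[6] 27 -> 43
Changed element was NOT the min; min changes only if 43 < -16.
New min = -16; changed? no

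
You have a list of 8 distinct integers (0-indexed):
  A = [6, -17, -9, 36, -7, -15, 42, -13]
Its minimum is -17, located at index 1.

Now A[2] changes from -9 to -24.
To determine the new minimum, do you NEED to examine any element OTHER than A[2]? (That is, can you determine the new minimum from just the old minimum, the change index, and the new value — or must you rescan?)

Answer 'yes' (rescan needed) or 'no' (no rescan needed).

Old min = -17 at index 1
Change at index 2: -9 -> -24
Index 2 was NOT the min. New min = min(-17, -24). No rescan of other elements needed.
Needs rescan: no

Answer: no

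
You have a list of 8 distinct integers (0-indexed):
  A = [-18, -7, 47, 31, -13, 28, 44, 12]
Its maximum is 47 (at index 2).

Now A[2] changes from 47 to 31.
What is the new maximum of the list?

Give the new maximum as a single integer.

Old max = 47 (at index 2)
Change: A[2] 47 -> 31
Changed element WAS the max -> may need rescan.
  Max of remaining elements: 44
  New max = max(31, 44) = 44

Answer: 44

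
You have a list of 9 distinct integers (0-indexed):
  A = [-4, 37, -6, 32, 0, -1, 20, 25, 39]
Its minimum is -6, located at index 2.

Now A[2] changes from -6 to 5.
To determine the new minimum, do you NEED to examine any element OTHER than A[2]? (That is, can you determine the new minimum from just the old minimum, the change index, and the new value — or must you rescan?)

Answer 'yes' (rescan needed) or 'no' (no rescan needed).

Answer: yes

Derivation:
Old min = -6 at index 2
Change at index 2: -6 -> 5
Index 2 WAS the min and new value 5 > old min -6. Must rescan other elements to find the new min.
Needs rescan: yes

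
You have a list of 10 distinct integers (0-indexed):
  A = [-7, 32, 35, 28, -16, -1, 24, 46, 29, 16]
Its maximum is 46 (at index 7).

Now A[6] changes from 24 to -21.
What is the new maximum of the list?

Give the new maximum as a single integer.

Answer: 46

Derivation:
Old max = 46 (at index 7)
Change: A[6] 24 -> -21
Changed element was NOT the old max.
  New max = max(old_max, new_val) = max(46, -21) = 46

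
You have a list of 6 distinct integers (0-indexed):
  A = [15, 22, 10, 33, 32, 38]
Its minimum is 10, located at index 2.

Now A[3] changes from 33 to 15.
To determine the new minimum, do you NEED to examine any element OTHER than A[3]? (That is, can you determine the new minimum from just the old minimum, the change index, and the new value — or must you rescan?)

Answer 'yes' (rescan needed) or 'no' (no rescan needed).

Answer: no

Derivation:
Old min = 10 at index 2
Change at index 3: 33 -> 15
Index 3 was NOT the min. New min = min(10, 15). No rescan of other elements needed.
Needs rescan: no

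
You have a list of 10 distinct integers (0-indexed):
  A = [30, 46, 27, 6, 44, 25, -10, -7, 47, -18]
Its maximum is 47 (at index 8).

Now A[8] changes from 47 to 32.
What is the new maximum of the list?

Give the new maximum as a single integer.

Answer: 46

Derivation:
Old max = 47 (at index 8)
Change: A[8] 47 -> 32
Changed element WAS the max -> may need rescan.
  Max of remaining elements: 46
  New max = max(32, 46) = 46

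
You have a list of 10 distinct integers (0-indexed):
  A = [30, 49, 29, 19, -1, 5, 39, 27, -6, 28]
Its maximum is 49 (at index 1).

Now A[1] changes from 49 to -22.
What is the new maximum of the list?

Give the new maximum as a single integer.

Answer: 39

Derivation:
Old max = 49 (at index 1)
Change: A[1] 49 -> -22
Changed element WAS the max -> may need rescan.
  Max of remaining elements: 39
  New max = max(-22, 39) = 39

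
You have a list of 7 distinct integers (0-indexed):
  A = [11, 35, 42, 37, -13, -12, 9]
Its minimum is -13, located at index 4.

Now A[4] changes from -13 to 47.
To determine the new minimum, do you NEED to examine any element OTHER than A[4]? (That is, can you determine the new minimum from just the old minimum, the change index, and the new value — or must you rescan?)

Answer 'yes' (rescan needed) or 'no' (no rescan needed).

Answer: yes

Derivation:
Old min = -13 at index 4
Change at index 4: -13 -> 47
Index 4 WAS the min and new value 47 > old min -13. Must rescan other elements to find the new min.
Needs rescan: yes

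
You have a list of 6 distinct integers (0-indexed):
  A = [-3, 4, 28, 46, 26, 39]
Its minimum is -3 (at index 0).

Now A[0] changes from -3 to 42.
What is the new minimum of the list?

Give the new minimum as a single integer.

Old min = -3 (at index 0)
Change: A[0] -3 -> 42
Changed element WAS the min. Need to check: is 42 still <= all others?
  Min of remaining elements: 4
  New min = min(42, 4) = 4

Answer: 4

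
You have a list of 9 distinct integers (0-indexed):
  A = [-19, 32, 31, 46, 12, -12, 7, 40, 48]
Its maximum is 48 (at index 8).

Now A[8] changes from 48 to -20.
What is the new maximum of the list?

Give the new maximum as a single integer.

Old max = 48 (at index 8)
Change: A[8] 48 -> -20
Changed element WAS the max -> may need rescan.
  Max of remaining elements: 46
  New max = max(-20, 46) = 46

Answer: 46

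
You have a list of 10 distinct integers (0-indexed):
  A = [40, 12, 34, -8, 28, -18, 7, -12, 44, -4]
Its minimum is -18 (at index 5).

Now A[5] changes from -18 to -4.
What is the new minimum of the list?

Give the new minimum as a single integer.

Old min = -18 (at index 5)
Change: A[5] -18 -> -4
Changed element WAS the min. Need to check: is -4 still <= all others?
  Min of remaining elements: -12
  New min = min(-4, -12) = -12

Answer: -12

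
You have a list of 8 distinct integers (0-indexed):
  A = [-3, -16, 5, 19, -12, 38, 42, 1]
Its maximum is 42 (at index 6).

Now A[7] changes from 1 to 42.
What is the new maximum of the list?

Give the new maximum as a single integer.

Answer: 42

Derivation:
Old max = 42 (at index 6)
Change: A[7] 1 -> 42
Changed element was NOT the old max.
  New max = max(old_max, new_val) = max(42, 42) = 42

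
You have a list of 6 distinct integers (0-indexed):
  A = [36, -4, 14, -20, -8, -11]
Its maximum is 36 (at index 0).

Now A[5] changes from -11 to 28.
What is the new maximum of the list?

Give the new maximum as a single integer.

Answer: 36

Derivation:
Old max = 36 (at index 0)
Change: A[5] -11 -> 28
Changed element was NOT the old max.
  New max = max(old_max, new_val) = max(36, 28) = 36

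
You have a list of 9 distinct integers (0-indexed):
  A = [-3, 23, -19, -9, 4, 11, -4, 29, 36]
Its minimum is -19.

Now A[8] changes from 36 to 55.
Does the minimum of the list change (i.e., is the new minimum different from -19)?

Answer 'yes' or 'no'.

Answer: no

Derivation:
Old min = -19
Change: A[8] 36 -> 55
Changed element was NOT the min; min changes only if 55 < -19.
New min = -19; changed? no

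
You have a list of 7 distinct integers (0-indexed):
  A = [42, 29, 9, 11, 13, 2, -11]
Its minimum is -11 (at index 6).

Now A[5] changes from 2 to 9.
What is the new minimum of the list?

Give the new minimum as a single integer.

Answer: -11

Derivation:
Old min = -11 (at index 6)
Change: A[5] 2 -> 9
Changed element was NOT the old min.
  New min = min(old_min, new_val) = min(-11, 9) = -11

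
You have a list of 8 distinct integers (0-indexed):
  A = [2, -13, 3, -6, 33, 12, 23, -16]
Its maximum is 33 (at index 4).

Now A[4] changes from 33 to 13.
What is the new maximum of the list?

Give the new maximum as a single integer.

Old max = 33 (at index 4)
Change: A[4] 33 -> 13
Changed element WAS the max -> may need rescan.
  Max of remaining elements: 23
  New max = max(13, 23) = 23

Answer: 23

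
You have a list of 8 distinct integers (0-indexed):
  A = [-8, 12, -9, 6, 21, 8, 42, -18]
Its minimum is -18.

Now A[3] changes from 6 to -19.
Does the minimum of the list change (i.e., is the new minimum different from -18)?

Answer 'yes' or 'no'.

Answer: yes

Derivation:
Old min = -18
Change: A[3] 6 -> -19
Changed element was NOT the min; min changes only if -19 < -18.
New min = -19; changed? yes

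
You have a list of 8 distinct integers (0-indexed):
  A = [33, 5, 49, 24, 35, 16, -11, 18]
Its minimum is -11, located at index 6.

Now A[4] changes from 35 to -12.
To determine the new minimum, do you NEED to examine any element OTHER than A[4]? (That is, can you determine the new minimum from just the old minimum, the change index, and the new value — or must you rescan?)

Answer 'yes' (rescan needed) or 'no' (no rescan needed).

Old min = -11 at index 6
Change at index 4: 35 -> -12
Index 4 was NOT the min. New min = min(-11, -12). No rescan of other elements needed.
Needs rescan: no

Answer: no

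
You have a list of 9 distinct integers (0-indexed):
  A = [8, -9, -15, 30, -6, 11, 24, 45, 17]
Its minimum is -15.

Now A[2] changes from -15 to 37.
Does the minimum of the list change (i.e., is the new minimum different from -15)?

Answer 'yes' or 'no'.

Answer: yes

Derivation:
Old min = -15
Change: A[2] -15 -> 37
Changed element was the min; new min must be rechecked.
New min = -9; changed? yes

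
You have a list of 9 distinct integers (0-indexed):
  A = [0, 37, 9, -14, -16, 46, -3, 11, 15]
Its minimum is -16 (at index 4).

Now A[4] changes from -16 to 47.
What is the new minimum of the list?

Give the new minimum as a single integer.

Answer: -14

Derivation:
Old min = -16 (at index 4)
Change: A[4] -16 -> 47
Changed element WAS the min. Need to check: is 47 still <= all others?
  Min of remaining elements: -14
  New min = min(47, -14) = -14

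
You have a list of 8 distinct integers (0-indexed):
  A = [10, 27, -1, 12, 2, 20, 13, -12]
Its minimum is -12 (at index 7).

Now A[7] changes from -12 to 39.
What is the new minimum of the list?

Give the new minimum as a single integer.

Answer: -1

Derivation:
Old min = -12 (at index 7)
Change: A[7] -12 -> 39
Changed element WAS the min. Need to check: is 39 still <= all others?
  Min of remaining elements: -1
  New min = min(39, -1) = -1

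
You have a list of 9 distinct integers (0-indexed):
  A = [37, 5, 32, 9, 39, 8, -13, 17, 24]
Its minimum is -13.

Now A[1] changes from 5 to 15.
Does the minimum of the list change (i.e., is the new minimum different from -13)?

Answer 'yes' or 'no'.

Answer: no

Derivation:
Old min = -13
Change: A[1] 5 -> 15
Changed element was NOT the min; min changes only if 15 < -13.
New min = -13; changed? no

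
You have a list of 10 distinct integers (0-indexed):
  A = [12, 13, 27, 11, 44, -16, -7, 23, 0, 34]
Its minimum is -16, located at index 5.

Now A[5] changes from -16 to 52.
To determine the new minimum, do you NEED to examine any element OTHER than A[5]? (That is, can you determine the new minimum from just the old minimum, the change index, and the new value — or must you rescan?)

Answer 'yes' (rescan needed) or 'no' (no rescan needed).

Answer: yes

Derivation:
Old min = -16 at index 5
Change at index 5: -16 -> 52
Index 5 WAS the min and new value 52 > old min -16. Must rescan other elements to find the new min.
Needs rescan: yes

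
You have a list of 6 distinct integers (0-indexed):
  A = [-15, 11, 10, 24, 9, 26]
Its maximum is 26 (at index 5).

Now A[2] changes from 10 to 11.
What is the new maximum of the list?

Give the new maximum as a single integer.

Answer: 26

Derivation:
Old max = 26 (at index 5)
Change: A[2] 10 -> 11
Changed element was NOT the old max.
  New max = max(old_max, new_val) = max(26, 11) = 26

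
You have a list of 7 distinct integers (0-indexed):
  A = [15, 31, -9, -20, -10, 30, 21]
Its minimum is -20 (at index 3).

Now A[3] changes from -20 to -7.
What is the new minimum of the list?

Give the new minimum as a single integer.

Old min = -20 (at index 3)
Change: A[3] -20 -> -7
Changed element WAS the min. Need to check: is -7 still <= all others?
  Min of remaining elements: -10
  New min = min(-7, -10) = -10

Answer: -10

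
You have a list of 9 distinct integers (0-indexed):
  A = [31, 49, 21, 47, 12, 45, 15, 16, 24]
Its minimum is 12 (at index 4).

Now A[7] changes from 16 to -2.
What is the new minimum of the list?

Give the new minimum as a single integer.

Answer: -2

Derivation:
Old min = 12 (at index 4)
Change: A[7] 16 -> -2
Changed element was NOT the old min.
  New min = min(old_min, new_val) = min(12, -2) = -2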